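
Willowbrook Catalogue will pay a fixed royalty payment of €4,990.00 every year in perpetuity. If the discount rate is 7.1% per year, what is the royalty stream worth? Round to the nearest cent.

Level perpetuity: PV = C / r = €4,990.00 / 0.071 = €70,281.69

€70281.69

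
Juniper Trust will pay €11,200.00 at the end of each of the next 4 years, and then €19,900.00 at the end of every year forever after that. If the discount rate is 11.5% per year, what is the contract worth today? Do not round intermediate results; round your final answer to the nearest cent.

€146337.84

PV of 4-year annuity: €11,200.00 × [1 − (1+0.115)^−4] / 0.115 = 34379.67455
Perpetuity value at year 4: €19,900.00 / 0.115 = 173043.47826
PV of perpetuity: 173043.47826 / (1+0.115)^4 = 111958.16365
Total PV = 34379.67455 + 111958.16365 = 146337.83821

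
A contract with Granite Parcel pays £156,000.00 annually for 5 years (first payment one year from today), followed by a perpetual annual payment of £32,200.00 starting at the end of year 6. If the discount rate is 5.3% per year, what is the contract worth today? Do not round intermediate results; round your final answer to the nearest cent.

£1139120.45

PV of 5-year annuity: £156,000.00 × [1 − (1+0.053)^−5] / 0.053 = 669833.85514
Perpetuity value at year 5: £32,200.00 / 0.053 = 607547.16981
PV of perpetuity: 607547.16981 / (1+0.053)^5 = 469286.59202
Total PV = 669833.85514 + 469286.59202 = 1139120.44716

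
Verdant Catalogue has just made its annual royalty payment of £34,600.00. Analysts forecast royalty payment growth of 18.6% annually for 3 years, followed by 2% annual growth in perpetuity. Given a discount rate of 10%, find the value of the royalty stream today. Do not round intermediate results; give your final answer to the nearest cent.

£673813.03

D_1 = 41035.60000
D_2 = 48668.22160
D_3 = 57720.51082
Terminal value at year 3: TV = D_3×(1+g_2)/(r−g_2) = 58874.92103/0.08 = 735936.51292
P_0 = D_1/(1+r)^1 + D_2/(1+r)^2 + D_3/(1+r)^3 + TV/(1+r)^3
    = 37305.09091 + 40221.67074 + 43366.27409 + 552919.99468 = 673813.03043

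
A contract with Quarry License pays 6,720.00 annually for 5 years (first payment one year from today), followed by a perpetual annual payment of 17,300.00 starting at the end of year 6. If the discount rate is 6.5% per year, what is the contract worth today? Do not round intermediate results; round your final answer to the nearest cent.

PV of 5-year annuity: 6,720.00 × [1 − (1+0.065)^−5] / 0.065 = 27926.16582
Perpetuity value at year 5: 17,300.00 / 0.065 = 266153.84615
PV of perpetuity: 266153.84615 / (1+0.065)^5 = 194260.59187
Total PV = 27926.16582 + 194260.59187 = 222186.75770

222186.76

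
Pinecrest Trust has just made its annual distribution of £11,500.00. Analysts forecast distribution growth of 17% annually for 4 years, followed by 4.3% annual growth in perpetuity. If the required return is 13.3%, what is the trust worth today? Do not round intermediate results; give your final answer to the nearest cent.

D_1 = 13455.00000
D_2 = 15742.35000
D_3 = 18418.54950
D_4 = 21549.70292
Terminal value at year 4: TV = D_4×(1+g_2)/(r−g_2) = 22476.34014/0.09 = 249737.11267
P_0 = D_1/(1+r)^1 + D_2/(1+r)^2 + D_3/(1+r)^3 + D_4/(1+r)^4 + TV/(1+r)^4
    = 11875.55163 + 12263.36753 + 12663.84820 + 13077.40723 + 151552.61935 = 201432.79394

£201432.79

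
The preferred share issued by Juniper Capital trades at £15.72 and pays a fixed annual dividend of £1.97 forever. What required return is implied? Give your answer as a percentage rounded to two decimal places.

P = C/r ⇒ r = C/P = £1.97/£15.72 = 0.125318

12.53%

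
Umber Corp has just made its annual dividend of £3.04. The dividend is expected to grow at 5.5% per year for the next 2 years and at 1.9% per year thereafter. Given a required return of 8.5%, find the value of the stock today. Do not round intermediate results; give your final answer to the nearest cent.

D_1 = 3.20720
D_2 = 3.38360
Terminal value at year 2: TV = D_2×(1+g_2)/(r−g_2) = 3.44788/0.066 = 52.24067
P_0 = D_1/(1+r)^1 + D_2/(1+r)^2 + TV/(1+r)^2
    = 2.95594 + 2.87421 + 44.37611 = 50.20627

£50.21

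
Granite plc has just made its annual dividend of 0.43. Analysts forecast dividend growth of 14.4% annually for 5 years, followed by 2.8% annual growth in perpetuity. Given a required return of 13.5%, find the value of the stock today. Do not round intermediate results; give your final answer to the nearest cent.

D_1 = 0.49192
D_2 = 0.56276
D_3 = 0.64379
D_4 = 0.73650
D_5 = 0.84256
Terminal value at year 5: TV = D_5×(1+g_2)/(r−g_2) = 0.86615/0.107 = 8.09483
P_0 = D_1/(1+r)^1 + D_2/(1+r)^2 + D_3/(1+r)^3 + D_4/(1+r)^4 + D_5/(1+r)^5 + TV/(1+r)^5
    = 0.43341 + 0.43685 + 0.44031 + 0.44380 + 0.44732 + 4.29763 = 6.49932

6.50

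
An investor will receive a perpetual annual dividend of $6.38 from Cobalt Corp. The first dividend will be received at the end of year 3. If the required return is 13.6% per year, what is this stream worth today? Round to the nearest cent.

Value at end of year 2: C / r = $6.38 / 0.136 = $46.9118
Discount to today: PV = $46.9118 / (1 + 0.136)^2 = $46.9118 / 1.290496 = $36.35

$36.35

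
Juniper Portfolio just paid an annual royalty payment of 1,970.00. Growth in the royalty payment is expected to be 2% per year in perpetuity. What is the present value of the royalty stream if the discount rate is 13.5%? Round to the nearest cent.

17473.04

D₁ = D₀ × (1 + g) = 1,970.00 × 1.02 = 2,009.4000
Growing perpetuity: P = D₁ / (r − g) = 2,009.4000 / (0.135 − 0.02) = 17,473.04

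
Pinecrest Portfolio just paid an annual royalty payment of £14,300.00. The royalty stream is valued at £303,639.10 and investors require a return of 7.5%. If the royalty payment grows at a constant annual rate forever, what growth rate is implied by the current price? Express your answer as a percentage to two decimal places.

P = D₀(1+g)/(r−g) ⇒ P(r−g) = D₀(1+g) ⇒ g(P+D₀) = P·r − D₀
g = (P·r − D₀)/(P + D₀) = (£303,639.10×0.075 − £14,300.00) / (£303,639.10 + £14,300.00) = 0.026650

2.66%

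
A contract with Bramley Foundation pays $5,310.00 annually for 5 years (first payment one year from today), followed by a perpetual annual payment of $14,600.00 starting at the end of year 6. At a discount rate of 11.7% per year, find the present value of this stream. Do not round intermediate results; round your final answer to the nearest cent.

PV of 5-year annuity: $5,310.00 × [1 − (1+0.117)^−5] / 0.117 = 19284.47798
Perpetuity value at year 5: $14,600.00 / 0.117 = 124786.32479
PV of perpetuity: 124786.32479 / (1+0.117)^5 = 71763.08967
Total PV = 19284.47798 + 71763.08967 = 91047.56765

$91047.57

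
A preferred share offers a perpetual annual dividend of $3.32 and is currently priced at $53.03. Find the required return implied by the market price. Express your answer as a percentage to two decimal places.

P = C/r ⇒ r = C/P = $3.32/$53.03 = 0.062606

6.26%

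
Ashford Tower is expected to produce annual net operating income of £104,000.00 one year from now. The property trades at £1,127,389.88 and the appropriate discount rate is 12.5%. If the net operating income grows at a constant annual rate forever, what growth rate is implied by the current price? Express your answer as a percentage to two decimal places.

P = D₁/(r−g) ⇒ g = r − D₁/P = 0.125 − £104,000.00/£1,127,389.88 = 0.032752

3.28%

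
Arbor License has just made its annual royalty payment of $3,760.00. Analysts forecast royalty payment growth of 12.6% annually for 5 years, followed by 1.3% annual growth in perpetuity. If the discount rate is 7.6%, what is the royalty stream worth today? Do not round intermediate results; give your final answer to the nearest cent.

D_1 = 4233.76000
D_2 = 4767.21376
D_3 = 5367.88269
D_4 = 6044.23591
D_5 = 6805.80964
Terminal value at year 5: TV = D_5×(1+g_2)/(r−g_2) = 6894.28516/0.063 = 109433.09783
P_0 = D_1/(1+r)^1 + D_2/(1+r)^2 + D_3/(1+r)^3 + D_4/(1+r)^4 + D_5/(1+r)^5 + TV/(1+r)^5
    = 3934.72119 + 4117.56139 + 4308.89789 + 4509.12549 + 4718.65734 + 75873.01406 = 97461.97736

$97461.98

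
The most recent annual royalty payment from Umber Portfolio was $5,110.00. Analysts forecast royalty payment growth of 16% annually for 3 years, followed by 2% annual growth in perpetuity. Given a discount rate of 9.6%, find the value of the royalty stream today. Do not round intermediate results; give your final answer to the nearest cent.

$98502.17

D_1 = 5927.60000
D_2 = 6876.01600
D_3 = 7976.17856
Terminal value at year 3: TV = D_3×(1+g_2)/(r−g_2) = 8135.70213/0.076 = 107048.71225
P_0 = D_1/(1+r)^1 + D_2/(1+r)^2 + D_3/(1+r)^3 + TV/(1+r)^3
    = 5408.39416 + 5724.21280 + 6058.47340 + 81311.09036 = 98502.17071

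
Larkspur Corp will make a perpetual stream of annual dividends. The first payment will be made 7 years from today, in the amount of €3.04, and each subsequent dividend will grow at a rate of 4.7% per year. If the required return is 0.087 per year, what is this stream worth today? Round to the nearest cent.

Value at end of year 6: C₁ / (r − g) = €3.04 / (0.087 − 0.047) = €76.0000
Discount to today: PV = €76.0000 / (1 + 0.087)^6 = €76.0000 / 1.649595 = €46.07

€46.07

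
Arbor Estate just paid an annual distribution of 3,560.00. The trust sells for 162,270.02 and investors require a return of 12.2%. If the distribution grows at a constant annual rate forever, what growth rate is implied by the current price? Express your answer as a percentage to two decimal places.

P = D₀(1+g)/(r−g) ⇒ P(r−g) = D₀(1+g) ⇒ g(P+D₀) = P·r − D₀
g = (P·r − D₀)/(P + D₀) = (162,270.02×0.122 − 3,560.00) / (162,270.02 + 3,560.00) = 0.097913

9.79%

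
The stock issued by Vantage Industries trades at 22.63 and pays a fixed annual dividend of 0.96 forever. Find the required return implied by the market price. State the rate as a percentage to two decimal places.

P = C/r ⇒ r = C/P = 0.96/22.63 = 0.042422

4.24%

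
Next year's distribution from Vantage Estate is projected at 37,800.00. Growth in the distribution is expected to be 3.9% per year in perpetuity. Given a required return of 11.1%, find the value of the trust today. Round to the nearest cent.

525000.00

Growing perpetuity: P = D₁ / (r − g) = 37,800.0000 / (0.111 − 0.039) = 525,000.00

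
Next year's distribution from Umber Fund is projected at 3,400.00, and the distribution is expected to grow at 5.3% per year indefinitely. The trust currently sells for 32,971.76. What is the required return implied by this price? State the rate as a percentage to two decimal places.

15.61%

P = D₁/(r − g) ⇒ r = D₁/P + g = 3,400.0000/32,971.76 + 0.053 = 0.103119 + 0.053 = 0.156119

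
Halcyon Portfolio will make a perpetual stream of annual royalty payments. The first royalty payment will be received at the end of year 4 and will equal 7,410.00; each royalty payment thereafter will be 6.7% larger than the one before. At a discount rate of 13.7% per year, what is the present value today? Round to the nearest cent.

72017.62

Value at end of year 3: C₁ / (r − g) = 7,410.00 / (0.137 − 0.067) = 105,857.1429
Discount to today: PV = 105,857.1429 / (1 + 0.137)^3 = 105,857.1429 / 1.469878 = 72,017.62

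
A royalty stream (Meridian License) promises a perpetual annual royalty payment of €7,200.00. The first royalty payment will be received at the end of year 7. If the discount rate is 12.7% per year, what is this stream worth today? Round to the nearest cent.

Value at end of year 6: C / r = €7,200.00 / 0.127 = €56,692.9134
Discount to today: PV = €56,692.9134 / (1 + 0.127)^6 = €56,692.9134 / 2.049007 = €27,668.48

€27668.48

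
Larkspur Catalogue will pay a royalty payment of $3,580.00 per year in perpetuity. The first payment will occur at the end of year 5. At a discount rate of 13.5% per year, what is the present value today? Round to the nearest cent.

$15979.60

Value at end of year 4: C / r = $3,580.00 / 0.135 = $26,518.5185
Discount to today: PV = $26,518.5185 / (1 + 0.135)^4 = $26,518.5185 / 1.659524 = $15,979.60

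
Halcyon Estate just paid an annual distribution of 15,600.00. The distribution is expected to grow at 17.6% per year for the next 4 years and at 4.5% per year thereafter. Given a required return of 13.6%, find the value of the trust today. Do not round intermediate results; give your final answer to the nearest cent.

273828.25

D_1 = 18345.60000
D_2 = 21574.42560
D_3 = 25371.52451
D_4 = 29836.91282
Terminal value at year 4: TV = D_4×(1+g_2)/(r−g_2) = 31179.57390/0.091 = 342632.68017
P_0 = D_1/(1+r)^1 + D_2/(1+r)^2 + D_3/(1+r)^3 + D_4/(1+r)^4 + TV/(1+r)^4
    = 16149.29577 + 16717.93295 + 17306.59256 + 17915.97962 + 205738.44732 = 273828.24822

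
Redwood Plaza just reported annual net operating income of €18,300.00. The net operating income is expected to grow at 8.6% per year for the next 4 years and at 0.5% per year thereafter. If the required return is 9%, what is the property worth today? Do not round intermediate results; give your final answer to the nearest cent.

D_1 = 19873.80000
D_2 = 21582.94680
D_3 = 23439.08022
D_4 = 25454.84112
Terminal value at year 4: TV = D_4×(1+g_2)/(r−g_2) = 25582.11533/0.085 = 300966.06270
P_0 = D_1/(1+r)^1 + D_2/(1+r)^2 + D_3/(1+r)^3 + D_4/(1+r)^4 + TV/(1+r)^4
    = 18232.84404 + 18165.93452 + 18099.27054 + 18032.85120 + 213211.94649 = 285742.84678

€285742.85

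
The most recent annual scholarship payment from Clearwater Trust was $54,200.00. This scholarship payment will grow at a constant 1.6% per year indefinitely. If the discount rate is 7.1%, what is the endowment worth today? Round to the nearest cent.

D₁ = D₀ × (1 + g) = $54,200.00 × 1.016 = $55,067.2000
Growing perpetuity: P = D₁ / (r − g) = $55,067.2000 / (0.071 − 0.016) = $1,001,221.82

$1001221.82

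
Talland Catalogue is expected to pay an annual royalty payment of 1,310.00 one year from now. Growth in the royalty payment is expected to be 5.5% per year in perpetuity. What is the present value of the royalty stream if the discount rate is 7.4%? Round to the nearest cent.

68947.37

Growing perpetuity: P = D₁ / (r − g) = 1,310.0000 / (0.074 − 0.055) = 68,947.37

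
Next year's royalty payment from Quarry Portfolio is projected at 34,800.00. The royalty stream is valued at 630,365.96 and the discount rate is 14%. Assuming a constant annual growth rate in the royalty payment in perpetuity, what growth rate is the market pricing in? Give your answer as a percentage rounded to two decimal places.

P = D₁/(r−g) ⇒ g = r − D₁/P = 0.14 − 34,800.00/630,365.96 = 0.084794

8.48%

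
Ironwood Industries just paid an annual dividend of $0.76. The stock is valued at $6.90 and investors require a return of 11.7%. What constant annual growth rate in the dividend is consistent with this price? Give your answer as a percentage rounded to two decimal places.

0.62%

P = D₀(1+g)/(r−g) ⇒ P(r−g) = D₀(1+g) ⇒ g(P+D₀) = P·r − D₀
g = (P·r − D₀)/(P + D₀) = ($6.90×0.117 − $0.76) / ($6.90 + $0.76) = 0.006175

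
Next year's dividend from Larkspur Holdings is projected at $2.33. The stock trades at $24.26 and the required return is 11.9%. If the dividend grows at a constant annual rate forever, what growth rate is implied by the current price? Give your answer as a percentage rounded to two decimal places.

2.30%

P = D₁/(r−g) ⇒ g = r − D₁/P = 0.119 − $2.33/$24.26 = 0.022957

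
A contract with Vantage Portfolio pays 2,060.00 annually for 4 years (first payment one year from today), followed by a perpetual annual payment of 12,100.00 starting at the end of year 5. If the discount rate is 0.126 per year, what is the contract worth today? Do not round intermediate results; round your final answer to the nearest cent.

65918.14

PV of 4-year annuity: 2,060.00 × [1 − (1+0.126)^−4] / 0.126 = 6178.68740
Perpetuity value at year 4: 12,100.00 / 0.126 = 96031.74603
PV of perpetuity: 96031.74603 / (1+0.126)^4 = 59739.45595
Total PV = 6178.68740 + 59739.45595 = 65918.14335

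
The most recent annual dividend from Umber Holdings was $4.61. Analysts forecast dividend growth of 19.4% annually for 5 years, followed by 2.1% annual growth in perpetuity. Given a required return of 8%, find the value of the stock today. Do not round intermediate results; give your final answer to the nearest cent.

D_1 = 5.50434
D_2 = 6.57218
D_3 = 7.84719
D_4 = 9.36954
D_5 = 11.18723
Terminal value at year 5: TV = D_5×(1+g_2)/(r−g_2) = 11.42216/0.059 = 193.59596
P_0 = D_1/(1+r)^1 + D_2/(1+r)^2 + D_3/(1+r)^3 + D_4/(1+r)^4 + D_5/(1+r)^5 + TV/(1+r)^5
    = 5.09661 + 5.63459 + 6.22935 + 6.88689 + 7.61384 + 131.75816 = 163.21944

$163.22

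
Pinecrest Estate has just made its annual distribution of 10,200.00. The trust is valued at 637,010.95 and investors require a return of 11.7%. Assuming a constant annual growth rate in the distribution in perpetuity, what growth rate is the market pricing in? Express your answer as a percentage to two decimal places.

9.94%

P = D₀(1+g)/(r−g) ⇒ P(r−g) = D₀(1+g) ⇒ g(P+D₀) = P·r − D₀
g = (P·r − D₀)/(P + D₀) = (637,010.95×0.117 − 10,200.00) / (637,010.95 + 10,200.00) = 0.099396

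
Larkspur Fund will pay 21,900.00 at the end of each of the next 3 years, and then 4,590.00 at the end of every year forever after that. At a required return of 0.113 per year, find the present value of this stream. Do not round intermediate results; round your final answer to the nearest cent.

PV of 3-year annuity: 21,900.00 × [1 − (1+0.113)^−3] / 0.113 = 53239.34476
Perpetuity value at year 3: 4,590.00 / 0.113 = 40619.46903
PV of perpetuity: 40619.46903 / (1+0.113)^3 = 29461.08581
Total PV = 53239.34476 + 29461.08581 = 82700.43057

82700.43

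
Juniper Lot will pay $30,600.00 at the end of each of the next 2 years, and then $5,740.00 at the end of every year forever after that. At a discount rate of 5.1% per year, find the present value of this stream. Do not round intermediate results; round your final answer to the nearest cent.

PV of 2-year annuity: $30,600.00 × [1 − (1+0.051)^−2] / 0.051 = 56817.43906
Perpetuity value at year 2: $5,740.00 / 0.051 = 112549.01961
PV of perpetuity: 112549.01961 / (1+0.051)^2 = 101891.10784
Total PV = 56817.43906 + 101891.10784 = 158708.54689

$158708.55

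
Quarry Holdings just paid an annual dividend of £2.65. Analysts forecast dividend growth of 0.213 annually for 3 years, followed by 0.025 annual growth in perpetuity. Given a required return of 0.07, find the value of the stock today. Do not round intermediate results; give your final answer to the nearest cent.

£98.21

D_1 = 3.21445
D_2 = 3.89913
D_3 = 4.72964
Terminal value at year 3: TV = D_3×(1+g_2)/(r−g_2) = 4.84788/0.045 = 107.73074
P_0 = D_1/(1+r)^1 + D_2/(1+r)^2 + D_3/(1+r)^3 + TV/(1+r)^3
    = 3.00416 + 3.40565 + 3.86080 + 87.94037 = 98.21098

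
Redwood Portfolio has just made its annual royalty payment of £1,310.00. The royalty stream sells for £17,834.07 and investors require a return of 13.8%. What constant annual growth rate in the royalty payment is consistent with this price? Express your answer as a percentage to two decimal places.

P = D₀(1+g)/(r−g) ⇒ P(r−g) = D₀(1+g) ⇒ g(P+D₀) = P·r − D₀
g = (P·r − D₀)/(P + D₀) = (£17,834.07×0.138 − £1,310.00) / (£17,834.07 + £1,310.00) = 0.060128

6.01%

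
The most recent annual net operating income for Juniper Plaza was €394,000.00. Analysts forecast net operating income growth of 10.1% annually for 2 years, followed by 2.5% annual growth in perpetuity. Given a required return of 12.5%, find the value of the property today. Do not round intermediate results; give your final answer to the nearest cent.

D_1 = 433794.00000
D_2 = 477607.19400
Terminal value at year 2: TV = D_2×(1+g_2)/(r−g_2) = 489547.37385/0.1 = 4895473.73850
P_0 = D_1/(1+r)^1 + D_2/(1+r)^2 + TV/(1+r)^2
    = 385594.66667 + 377368.64711 + 3868028.63289 = 4630991.94667

€4630991.95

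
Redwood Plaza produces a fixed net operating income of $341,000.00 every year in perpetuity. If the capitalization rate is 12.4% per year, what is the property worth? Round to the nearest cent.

Level perpetuity: PV = C / r = $341,000.00 / 0.124 = $2,750,000.00

$2750000.00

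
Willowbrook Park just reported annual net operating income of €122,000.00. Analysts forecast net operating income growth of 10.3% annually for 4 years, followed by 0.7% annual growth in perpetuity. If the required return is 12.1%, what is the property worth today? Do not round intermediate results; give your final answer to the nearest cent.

€1478821.63

D_1 = 134566.00000
D_2 = 148426.29800
D_3 = 163714.20669
D_4 = 180576.76998
Terminal value at year 4: TV = D_4×(1+g_2)/(r−g_2) = 181840.80737/0.114 = 1595094.80152
P_0 = D_1/(1+r)^1 + D_2/(1+r)^2 + D_3/(1+r)^3 + D_4/(1+r)^4 + TV/(1+r)^4
    = 120041.03479 + 118113.52487 + 116216.96514 + 114350.85866 + 1010099.25146 = 1478821.63492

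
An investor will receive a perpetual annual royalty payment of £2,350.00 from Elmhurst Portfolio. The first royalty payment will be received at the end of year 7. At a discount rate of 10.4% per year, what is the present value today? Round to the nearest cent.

£12480.16

Value at end of year 6: C / r = £2,350.00 / 0.104 = £22,596.1538
Discount to today: PV = £22,596.1538 / (1 + 0.104)^6 = £22,596.1538 / 1.810566 = £12,480.16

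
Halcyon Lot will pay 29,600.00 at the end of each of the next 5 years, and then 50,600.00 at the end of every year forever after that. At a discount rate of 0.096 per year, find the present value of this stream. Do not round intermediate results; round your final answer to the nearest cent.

446656.62

PV of 5-year annuity: 29,600.00 × [1 − (1+0.096)^−5] / 0.096 = 113363.37123
Perpetuity value at year 5: 50,600.00 / 0.096 = 527083.33333
PV of perpetuity: 527083.33333 / (1+0.096)^5 = 333293.24603
Total PV = 113363.37123 + 333293.24603 = 446656.61726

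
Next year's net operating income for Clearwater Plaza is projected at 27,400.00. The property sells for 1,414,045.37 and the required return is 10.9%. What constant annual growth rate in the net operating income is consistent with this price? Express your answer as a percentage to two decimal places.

8.96%

P = D₁/(r−g) ⇒ g = r − D₁/P = 0.109 − 27,400.00/1,414,045.37 = 0.089623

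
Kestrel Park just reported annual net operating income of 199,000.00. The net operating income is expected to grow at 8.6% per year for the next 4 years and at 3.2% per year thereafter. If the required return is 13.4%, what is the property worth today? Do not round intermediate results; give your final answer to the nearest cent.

2408814.27

D_1 = 216114.00000
D_2 = 234699.80400
D_3 = 254883.98714
D_4 = 276804.01004
Terminal value at year 4: TV = D_4×(1+g_2)/(r−g_2) = 285661.73836/0.102 = 2800605.27804
P_0 = D_1/(1+r)^1 + D_2/(1+r)^2 + D_3/(1+r)^3 + D_4/(1+r)^4 + TV/(1+r)^4
    = 190576.71958 + 182509.98012 + 174784.68996 + 167386.39620 + 1693556.47925 = 2408814.26511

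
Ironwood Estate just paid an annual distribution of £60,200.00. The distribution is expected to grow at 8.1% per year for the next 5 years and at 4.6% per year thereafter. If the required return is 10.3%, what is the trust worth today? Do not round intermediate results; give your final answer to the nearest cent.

D_1 = 65076.20000
D_2 = 70347.37220
D_3 = 76045.50935
D_4 = 82205.19561
D_5 = 88863.81645
Terminal value at year 5: TV = D_5×(1+g_2)/(r−g_2) = 92951.55201/0.057 = 1630728.98256
P_0 = D_1/(1+r)^1 + D_2/(1+r)^2 + D_3/(1+r)^3 + D_4/(1+r)^4 + D_5/(1+r)^5 + TV/(1+r)^5
    = 58999.27471 + 57822.49860 + 56669.19400 + 55538.89276 + 54431.13606 + 998859.09338 = 1282320.08952

£1282320.09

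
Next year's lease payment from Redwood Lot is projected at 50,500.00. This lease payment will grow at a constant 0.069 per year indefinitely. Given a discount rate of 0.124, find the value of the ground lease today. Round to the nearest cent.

Growing perpetuity: P = D₁ / (r − g) = 50,500.0000 / (0.124 − 0.069) = 918,181.82

918181.82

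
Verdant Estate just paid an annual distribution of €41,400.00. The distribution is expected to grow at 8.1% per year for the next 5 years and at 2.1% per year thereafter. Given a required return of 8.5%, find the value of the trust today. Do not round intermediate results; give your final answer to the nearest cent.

€853096.26

D_1 = 44753.40000
D_2 = 48378.42540
D_3 = 52297.07786
D_4 = 56533.14116
D_5 = 61112.32560
Terminal value at year 5: TV = D_5×(1+g_2)/(r−g_2) = 62395.68444/0.064 = 974932.56931
P_0 = D_1/(1+r)^1 + D_2/(1+r)^2 + D_3/(1+r)^3 + D_4/(1+r)^4 + D_5/(1+r)^5 + TV/(1+r)^5
    = 41247.37327 + 41095.30922 + 40943.80578 + 40792.86087 + 40642.47245 + 648374.44323 = 853096.26482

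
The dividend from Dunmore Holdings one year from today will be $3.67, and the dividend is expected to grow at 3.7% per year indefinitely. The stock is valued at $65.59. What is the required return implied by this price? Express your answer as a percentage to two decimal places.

P = D₁/(r − g) ⇒ r = D₁/P + g = $3.6700/$65.59 + 0.037 = 0.055954 + 0.037 = 0.092954

9.30%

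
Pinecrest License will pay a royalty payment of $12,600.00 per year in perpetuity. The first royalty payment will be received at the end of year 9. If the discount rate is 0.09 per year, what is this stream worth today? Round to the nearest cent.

$70261.28

Value at end of year 8: C / r = $12,600.00 / 0.09 = $140,000.0000
Discount to today: PV = $140,000.0000 / (1 + 0.09)^8 = $140,000.0000 / 1.992563 = $70,261.28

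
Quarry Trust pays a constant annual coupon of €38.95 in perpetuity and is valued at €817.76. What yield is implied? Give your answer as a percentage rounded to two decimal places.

P = C/r ⇒ r = C/P = €38.95/€817.76 = 0.047630

4.76%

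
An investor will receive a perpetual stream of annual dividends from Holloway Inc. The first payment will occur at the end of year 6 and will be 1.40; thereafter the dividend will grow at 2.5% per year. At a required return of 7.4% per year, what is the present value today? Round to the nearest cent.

Value at end of year 5: C₁ / (r − g) = 1.40 / (0.074 − 0.025) = 28.5714
Discount to today: PV = 28.5714 / (1 + 0.074)^5 = 28.5714 / 1.428964 = 19.99

19.99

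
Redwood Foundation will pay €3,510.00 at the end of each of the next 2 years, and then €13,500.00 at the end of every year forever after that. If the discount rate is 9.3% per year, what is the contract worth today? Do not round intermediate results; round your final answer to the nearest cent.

PV of 2-year annuity: €3,510.00 × [1 − (1+0.093)^−2] / 0.093 = 6149.44641
Perpetuity value at year 2: €13,500.00 / 0.093 = 145161.29032
PV of perpetuity: 145161.29032 / (1+0.093)^2 = 121509.57337
Total PV = 6149.44641 + 121509.57337 = 127659.01978

€127659.02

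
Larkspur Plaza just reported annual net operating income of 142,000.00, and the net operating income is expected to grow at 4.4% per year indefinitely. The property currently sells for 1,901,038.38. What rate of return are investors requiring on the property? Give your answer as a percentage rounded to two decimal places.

D₁ = 142,000.00 × 1.044 = 148,248.0000
P = D₁/(r − g) ⇒ r = D₁/P + g = 148,248.0000/1,901,038.38 + 0.044 = 0.077983 + 0.044 = 0.121983

12.20%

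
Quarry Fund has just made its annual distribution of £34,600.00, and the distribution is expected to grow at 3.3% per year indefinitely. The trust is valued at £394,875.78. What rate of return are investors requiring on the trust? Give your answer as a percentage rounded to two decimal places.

D₁ = £34,600.00 × 1.033 = £35,741.8000
P = D₁/(r − g) ⇒ r = D₁/P + g = £35,741.8000/£394,875.78 + 0.033 = 0.090514 + 0.033 = 0.123514

12.35%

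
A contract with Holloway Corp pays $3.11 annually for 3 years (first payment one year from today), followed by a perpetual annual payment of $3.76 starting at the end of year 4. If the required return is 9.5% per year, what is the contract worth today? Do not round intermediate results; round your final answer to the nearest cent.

PV of 3-year annuity: $3.11 × [1 − (1+0.095)^−3] / 0.095 = 7.80270
Perpetuity value at year 3: $3.76 / 0.095 = 39.57895
PV of perpetuity: 39.57895 / (1+0.095)^3 = 30.14546
Total PV = 7.80270 + 30.14546 = 37.94816

$37.95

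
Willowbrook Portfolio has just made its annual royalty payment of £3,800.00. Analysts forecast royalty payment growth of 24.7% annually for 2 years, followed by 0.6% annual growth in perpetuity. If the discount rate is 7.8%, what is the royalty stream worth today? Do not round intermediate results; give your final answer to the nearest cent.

D_1 = 4738.60000
D_2 = 5909.03420
Terminal value at year 2: TV = D_2×(1+g_2)/(r−g_2) = 5944.48841/0.072 = 82562.33896
P_0 = D_1/(1+r)^1 + D_2/(1+r)^2 + TV/(1+r)^2
    = 4395.73284 + 5084.85979 + 71046.79090 = 80527.38353

£80527.38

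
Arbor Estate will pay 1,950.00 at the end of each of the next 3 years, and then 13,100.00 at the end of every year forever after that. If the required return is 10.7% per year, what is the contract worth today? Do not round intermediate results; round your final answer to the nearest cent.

95039.69

PV of 3-year annuity: 1,950.00 × [1 − (1+0.107)^−3] / 0.107 = 4790.21780
Perpetuity value at year 3: 13,100.00 / 0.107 = 122429.90654
PV of perpetuity: 122429.90654 / (1+0.107)^3 = 90249.46900
Total PV = 4790.21780 + 90249.46900 = 95039.68680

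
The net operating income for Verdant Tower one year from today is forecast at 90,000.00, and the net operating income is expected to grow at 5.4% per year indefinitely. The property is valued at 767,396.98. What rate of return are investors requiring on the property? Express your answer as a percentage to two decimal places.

17.13%

P = D₁/(r − g) ⇒ r = D₁/P + g = 90,000.0000/767,396.98 + 0.054 = 0.117280 + 0.054 = 0.171280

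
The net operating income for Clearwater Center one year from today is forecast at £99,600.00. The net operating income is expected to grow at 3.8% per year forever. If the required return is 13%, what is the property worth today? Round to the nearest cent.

Growing perpetuity: P = D₁ / (r − g) = £99,600.0000 / (0.13 − 0.038) = £1,082,608.70

£1082608.70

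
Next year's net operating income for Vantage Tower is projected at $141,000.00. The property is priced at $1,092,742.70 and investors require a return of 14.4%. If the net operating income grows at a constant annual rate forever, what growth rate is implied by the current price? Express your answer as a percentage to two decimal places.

P = D₁/(r−g) ⇒ g = r − D₁/P = 0.144 − $141,000.00/$1,092,742.70 = 0.014967

1.50%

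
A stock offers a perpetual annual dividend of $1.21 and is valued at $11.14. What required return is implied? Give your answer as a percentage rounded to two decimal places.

10.86%

P = C/r ⇒ r = C/P = $1.21/$11.14 = 0.108618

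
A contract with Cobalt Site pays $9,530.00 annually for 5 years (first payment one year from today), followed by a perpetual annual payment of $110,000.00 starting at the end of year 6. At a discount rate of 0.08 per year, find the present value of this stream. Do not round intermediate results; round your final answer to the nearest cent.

PV of 5-year annuity: $9,530.00 × [1 − (1+0.08)^−5] / 0.08 = 38050.52665
Perpetuity value at year 5: $110,000.00 / 0.08 = 1375000.00000
PV of perpetuity: 1375000.00000 / (1+0.08)^5 = 935801.89592
Total PV = 38050.52665 + 935801.89592 = 973852.42257

$973852.42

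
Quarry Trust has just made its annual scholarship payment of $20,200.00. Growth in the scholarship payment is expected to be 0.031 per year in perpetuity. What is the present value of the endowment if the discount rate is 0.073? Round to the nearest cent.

$495861.90

D₁ = D₀ × (1 + g) = $20,200.00 × 1.031 = $20,826.2000
Growing perpetuity: P = D₁ / (r − g) = $20,826.2000 / (0.073 − 0.031) = $495,861.90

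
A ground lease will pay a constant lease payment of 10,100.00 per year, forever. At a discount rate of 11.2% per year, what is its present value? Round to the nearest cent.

Level perpetuity: PV = C / r = 10,100.00 / 0.112 = 90,178.57

90178.57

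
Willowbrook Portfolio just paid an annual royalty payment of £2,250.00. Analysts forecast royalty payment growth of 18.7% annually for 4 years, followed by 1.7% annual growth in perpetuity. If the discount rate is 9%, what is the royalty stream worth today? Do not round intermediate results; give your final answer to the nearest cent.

£55272.19

D_1 = 2670.75000
D_2 = 3170.18025
D_3 = 3763.00396
D_4 = 4466.68570
Terminal value at year 4: TV = D_4×(1+g_2)/(r−g_2) = 4542.61935/0.073 = 62227.66238
P_0 = D_1/(1+r)^1 + D_2/(1+r)^2 + D_3/(1+r)^3 + D_4/(1+r)^4 + TV/(1+r)^4
    = 2450.22936 + 2668.27729 + 2905.72949 + 3164.31276 + 44083.64485 = 55272.19375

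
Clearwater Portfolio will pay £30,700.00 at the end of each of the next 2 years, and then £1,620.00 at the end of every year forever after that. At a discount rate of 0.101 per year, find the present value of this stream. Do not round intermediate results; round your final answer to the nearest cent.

£66441.38

PV of 2-year annuity: £30,700.00 × [1 − (1+0.101)^−2] / 0.101 = 53209.57498
Perpetuity value at year 2: £1,620.00 / 0.101 = 16039.60396
PV of perpetuity: 16039.60396 / (1+0.101)^2 = 13231.80228
Total PV = 53209.57498 + 13231.80228 = 66441.37726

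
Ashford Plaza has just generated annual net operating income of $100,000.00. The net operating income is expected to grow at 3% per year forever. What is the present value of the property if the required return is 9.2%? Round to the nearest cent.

$1661290.32

D₁ = D₀ × (1 + g) = $100,000.00 × 1.03 = $103,000.0000
Growing perpetuity: P = D₁ / (r − g) = $103,000.0000 / (0.092 − 0.03) = $1,661,290.32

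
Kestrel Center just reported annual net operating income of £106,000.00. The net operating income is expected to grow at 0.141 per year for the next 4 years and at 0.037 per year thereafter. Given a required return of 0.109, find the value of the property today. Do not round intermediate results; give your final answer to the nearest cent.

£2166160.45

D_1 = 120946.00000
D_2 = 137999.38600
D_3 = 157457.29943
D_4 = 179658.77865
Terminal value at year 4: TV = D_4×(1+g_2)/(r−g_2) = 186306.15345/0.072 = 2587585.46465
P_0 = D_1/(1+r)^1 + D_2/(1+r)^2 + D_3/(1+r)^3 + D_4/(1+r)^4 + TV/(1+r)^4
    = 109058.61136 + 112205.47842 + 115443.14777 + 118774.23950 + 1710678.97719 = 2166160.45423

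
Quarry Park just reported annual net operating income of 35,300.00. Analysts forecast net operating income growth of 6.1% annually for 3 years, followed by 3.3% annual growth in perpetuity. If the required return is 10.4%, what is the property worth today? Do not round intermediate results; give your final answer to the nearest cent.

553747.99

D_1 = 37453.30000
D_2 = 39737.95130
D_3 = 42161.96633
Terminal value at year 3: TV = D_3×(1+g_2)/(r−g_2) = 43553.31122/0.071 = 613426.91857
P_0 = D_1/(1+r)^1 + D_2/(1+r)^2 + D_3/(1+r)^3 + TV/(1+r)^3
    = 33925.09058 + 32603.73289 + 31333.84112 + 455885.32214 = 553747.98672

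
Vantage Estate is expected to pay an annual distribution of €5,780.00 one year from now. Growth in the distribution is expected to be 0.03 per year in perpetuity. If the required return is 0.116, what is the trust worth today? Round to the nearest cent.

Growing perpetuity: P = D₁ / (r − g) = €5,780.0000 / (0.116 − 0.03) = €67,209.30

€67209.30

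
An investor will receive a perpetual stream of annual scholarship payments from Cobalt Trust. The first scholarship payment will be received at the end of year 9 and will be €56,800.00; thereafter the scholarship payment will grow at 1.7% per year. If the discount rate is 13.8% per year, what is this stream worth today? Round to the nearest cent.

Value at end of year 8: C₁ / (r − g) = €56,800.00 / (0.138 − 0.017) = €469,421.4876
Discount to today: PV = €469,421.4876 / (1 + 0.138)^8 = €469,421.4876 / 2.812795 = €166,887.91

€166887.91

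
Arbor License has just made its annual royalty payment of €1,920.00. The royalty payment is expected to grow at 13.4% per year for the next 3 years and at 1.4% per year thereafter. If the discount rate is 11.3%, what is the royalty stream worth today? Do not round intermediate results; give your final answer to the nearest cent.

€26779.83

D_1 = 2177.28000
D_2 = 2469.03552
D_3 = 2799.88628
Terminal value at year 3: TV = D_3×(1+g_2)/(r−g_2) = 2839.08469/0.099 = 28677.62311
P_0 = D_1/(1+r)^1 + D_2/(1+r)^2 + D_3/(1+r)^3 + TV/(1+r)^3
    = 1956.22642 + 1993.13635 + 2030.74269 + 20799.72820 = 26779.83365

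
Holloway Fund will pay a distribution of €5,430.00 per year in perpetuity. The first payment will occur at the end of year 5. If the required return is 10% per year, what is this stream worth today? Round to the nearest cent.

Value at end of year 4: C / r = €5,430.00 / 0.1 = €54,300.0000
Discount to today: PV = €54,300.0000 / (1 + 0.1)^4 = €54,300.0000 / 1.464100 = €37,087.63

€37087.63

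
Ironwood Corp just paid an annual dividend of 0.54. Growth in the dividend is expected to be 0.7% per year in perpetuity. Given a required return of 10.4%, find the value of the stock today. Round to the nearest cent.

D₁ = D₀ × (1 + g) = 0.54 × 1.007 = 0.5438
Growing perpetuity: P = D₁ / (r − g) = 0.5438 / (0.104 − 0.007) = 5.61

5.61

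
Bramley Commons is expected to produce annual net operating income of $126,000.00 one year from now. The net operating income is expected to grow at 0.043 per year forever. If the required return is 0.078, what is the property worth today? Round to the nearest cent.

$3600000.00

Growing perpetuity: P = D₁ / (r − g) = $126,000.0000 / (0.078 − 0.043) = $3,600,000.00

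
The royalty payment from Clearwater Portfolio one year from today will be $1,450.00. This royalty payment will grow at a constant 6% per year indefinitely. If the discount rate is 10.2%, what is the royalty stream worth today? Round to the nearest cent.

$34523.81

Growing perpetuity: P = D₁ / (r − g) = $1,450.0000 / (0.102 − 0.06) = $34,523.81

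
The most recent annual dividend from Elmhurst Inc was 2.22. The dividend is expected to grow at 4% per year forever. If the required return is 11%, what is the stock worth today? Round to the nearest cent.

D₁ = D₀ × (1 + g) = 2.22 × 1.04 = 2.3088
Growing perpetuity: P = D₁ / (r − g) = 2.3088 / (0.11 − 0.04) = 32.98

32.98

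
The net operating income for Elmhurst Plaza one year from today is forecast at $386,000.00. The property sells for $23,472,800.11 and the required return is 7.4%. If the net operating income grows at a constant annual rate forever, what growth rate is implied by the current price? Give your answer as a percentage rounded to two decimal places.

P = D₁/(r−g) ⇒ g = r − D₁/P = 0.074 − $386,000.00/$23,472,800.11 = 0.057555

5.76%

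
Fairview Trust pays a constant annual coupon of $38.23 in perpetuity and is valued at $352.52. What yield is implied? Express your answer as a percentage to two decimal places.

P = C/r ⇒ r = C/P = $38.23/$352.52 = 0.108448

10.84%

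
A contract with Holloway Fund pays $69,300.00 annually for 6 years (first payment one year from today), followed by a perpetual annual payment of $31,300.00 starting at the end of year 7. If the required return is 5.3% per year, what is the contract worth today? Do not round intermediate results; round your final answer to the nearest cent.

PV of 6-year annuity: $69,300.00 × [1 − (1+0.053)^−6] / 0.053 = 348395.82975
Perpetuity value at year 6: $31,300.00 / 0.053 = 590566.03774
PV of perpetuity: 590566.03774 / (1+0.053)^6 = 433209.76831
Total PV = 348395.82975 + 433209.76831 = 781605.59806

$781605.60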